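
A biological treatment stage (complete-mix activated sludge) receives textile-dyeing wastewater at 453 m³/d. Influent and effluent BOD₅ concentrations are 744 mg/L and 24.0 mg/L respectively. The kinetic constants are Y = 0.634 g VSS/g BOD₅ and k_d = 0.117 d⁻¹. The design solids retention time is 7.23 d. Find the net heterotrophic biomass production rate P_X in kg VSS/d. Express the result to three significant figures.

Correct the yield for decay: Y_obs = Y/(1 + k_d θ_c) = 0.634 / (1 + 0.117 × 7.23) = 0.634 / 1.846 = 0.3435.
ΔS = 744 − 24.0 = 720.0 mg/L, so the substrate removal rate is 453 × 720.0/1000 = 326.2 kg BOD₅/d.
Biomass produced: P_X = Y_obs·Q·ΔS = 0.3435 × 326.2 ≈ 112.0 kg VSS/d.

P_X ≈ 112 kg VSS/d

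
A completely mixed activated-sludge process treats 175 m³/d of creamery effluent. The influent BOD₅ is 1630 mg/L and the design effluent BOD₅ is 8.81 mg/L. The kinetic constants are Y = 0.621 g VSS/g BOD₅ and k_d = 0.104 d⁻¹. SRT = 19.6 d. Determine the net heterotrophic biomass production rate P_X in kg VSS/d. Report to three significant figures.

Y_obs = Y / (1 + k_d θ_c) = 0.621 / (1 + 0.104 × 19.6) = 0.621 / 3.038 = 0.2044.
Q·(S₀ − S) = 175 × (1630 − 8.81) × 10⁻³ = 283.7 kg/d removed.
Biomass produced: P_X = Y_obs·Q·ΔS = 0.2044 × 283.7 ≈ 57.99 kg VSS/d.

P_X ≈ 58.0 kg VSS/d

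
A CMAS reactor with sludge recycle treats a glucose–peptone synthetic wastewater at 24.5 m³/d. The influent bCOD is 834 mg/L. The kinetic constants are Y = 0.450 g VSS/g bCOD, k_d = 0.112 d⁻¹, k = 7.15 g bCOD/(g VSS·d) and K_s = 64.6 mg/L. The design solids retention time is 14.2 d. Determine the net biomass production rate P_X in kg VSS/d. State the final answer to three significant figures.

P_X ≈ 3.53 kg VSS/d

For a completely mixed reactor with recycle the Lawrence–McCarty relation gives S = K_s·(1 + k_d·θ_c) / [θ_c·(Y·k − k_d) − 1] = 64.6 × (1 + 0.112 × 14.2) / [14.2 × (0.450 × 7.15 − 0.112) − 1] = 167.3 / 43.10 = 3.883 mg/L.
Y_obs = Y / (1 + k_d θ_c) = 0.450 / (1 + 0.112 × 14.2) = 0.450 / 2.590 = 0.1737.
Substrate removed = Q·(S₀ − S) = 24.5 m³/d × (834 − 3.88) g/m³ = 2.03×10^4 g/d = 20.34 kg/d.
Biomass produced: P_X = Y_obs·Q·ΔS = 0.1737 × 20.34 ≈ 3.533 kg VSS/d.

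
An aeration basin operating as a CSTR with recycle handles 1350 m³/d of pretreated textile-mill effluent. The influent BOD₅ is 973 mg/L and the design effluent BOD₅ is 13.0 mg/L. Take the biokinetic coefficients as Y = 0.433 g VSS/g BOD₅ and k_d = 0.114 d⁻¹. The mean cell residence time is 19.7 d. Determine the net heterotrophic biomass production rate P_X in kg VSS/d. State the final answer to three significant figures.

Y_obs = Y / (1 + k_d θ_c) = 0.433 / (1 + 0.114 × 19.7) = 0.433 / 3.246 = 0.1334.
Substrate removed = Q·(S₀ − S) = 1350 m³/d × (973 − 13.0) g/m³ = 1.3×10^6 g/d = 1296 kg/d.
So the net sludge growth is P_X = 0.1334 × 1296 = 172.9 kg VSS/d.

P_X ≈ 173 kg VSS/d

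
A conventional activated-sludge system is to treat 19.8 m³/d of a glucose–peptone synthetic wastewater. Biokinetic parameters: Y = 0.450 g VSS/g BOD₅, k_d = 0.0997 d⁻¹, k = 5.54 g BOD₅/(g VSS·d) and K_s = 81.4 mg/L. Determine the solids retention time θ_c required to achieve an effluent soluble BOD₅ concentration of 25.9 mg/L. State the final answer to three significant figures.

At the target effluent, Y k S/(K_s+S) = 0.450×5.54×25.9/107.3 = 0.6018 d⁻¹.
Then 1/θ_c = μ − k_d = 0.6018 − 0.0997 = 0.5021 d⁻¹, giving θ_c = 1.992 d.

θ_c ≈ 1.99 d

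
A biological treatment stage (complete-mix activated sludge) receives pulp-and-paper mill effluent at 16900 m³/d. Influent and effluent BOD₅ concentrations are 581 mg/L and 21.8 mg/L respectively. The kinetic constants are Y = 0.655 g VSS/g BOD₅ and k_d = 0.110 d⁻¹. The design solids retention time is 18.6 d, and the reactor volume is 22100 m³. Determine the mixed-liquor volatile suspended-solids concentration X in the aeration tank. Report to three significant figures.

Solving the biomass balance for X: X = Y Q (S₀−S) θ_c / [V (1+k_d θ_c)] = 0.655 × 16900 × (581 − 21.8) × 18.6 / [22100 × (1 + 0.110 × 18.6)] = 1710 mg/L.

X ≈ 1710 mg/L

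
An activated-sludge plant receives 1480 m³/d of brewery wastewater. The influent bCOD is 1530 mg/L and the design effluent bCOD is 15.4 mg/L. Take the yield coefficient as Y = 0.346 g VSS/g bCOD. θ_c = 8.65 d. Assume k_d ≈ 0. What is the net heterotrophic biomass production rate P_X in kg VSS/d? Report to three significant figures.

With endogenous decay neglected, the observed yield equals the true yield: Y_obs = Y = 0.346 g VSS/g bCOD.
ΔS = 1530 − 15.4 = 1515 mg/L, so the substrate removal rate is 1480 × 1515/1000 = 2242 kg bCOD/d.
Net biomass production P_X = Y_obs × Q·(S₀ − S) = 0.3460 × 2242 = 775.6 kg VSS/d.

P_X ≈ 776 kg VSS/d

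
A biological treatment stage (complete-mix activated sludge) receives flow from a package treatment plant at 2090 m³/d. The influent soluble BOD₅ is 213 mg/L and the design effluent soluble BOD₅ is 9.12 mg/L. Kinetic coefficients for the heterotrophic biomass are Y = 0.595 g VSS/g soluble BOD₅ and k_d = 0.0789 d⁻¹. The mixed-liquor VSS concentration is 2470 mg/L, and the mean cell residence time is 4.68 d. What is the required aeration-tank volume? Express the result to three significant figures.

V ≈ 351 m³

Steady-state biomass mass balance: V·X·(1 + k_d·θ_c) = Y·Q·(S₀ − S)·θ_c, so V = 0.595 × 2090 × (213 − 9.12) × 4.68 / [2470 × (1 + 0.0789 × 4.68)] = 1.19×10^6 / 3382 = 350.8 m³.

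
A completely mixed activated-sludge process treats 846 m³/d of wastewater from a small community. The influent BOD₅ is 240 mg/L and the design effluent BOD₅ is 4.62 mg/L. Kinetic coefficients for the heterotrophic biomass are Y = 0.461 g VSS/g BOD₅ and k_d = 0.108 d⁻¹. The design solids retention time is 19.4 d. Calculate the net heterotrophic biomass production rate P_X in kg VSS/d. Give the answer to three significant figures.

P_X ≈ 29.7 kg VSS/d

Observed yield with endogenous decay: Y_obs = Y / (1 + k_d·θ_c) = 0.461 / (1 + 0.108 × 19.4) = 0.461 / 3.095 = 0.1489 g VSS/g BOD₅.
Mass of BOD₅ removed per day: Q(S₀ − S) = 846 × 235.4 g/m³ = 199.1 kg/d.
Net biomass production P_X = Y_obs × Q·(S₀ − S) = 0.1489 × 199.1 = 29.66 kg VSS/d.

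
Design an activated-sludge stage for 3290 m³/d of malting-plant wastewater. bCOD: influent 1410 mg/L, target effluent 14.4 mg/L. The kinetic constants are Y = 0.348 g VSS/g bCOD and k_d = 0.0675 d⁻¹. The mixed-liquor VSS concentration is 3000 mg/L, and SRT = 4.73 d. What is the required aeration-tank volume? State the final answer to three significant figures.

From the SRT design equation V = Y Q (S₀−S) θ_c / [X (1 + k_d θ_c)] = 0.348 × 3290 × (1410 − 14.4) × 4.73 / [3000 × (1 + 0.0675 × 4.73)] = 7.56×10^6 / 3958 = 1910 m³.

V ≈ 1910 m³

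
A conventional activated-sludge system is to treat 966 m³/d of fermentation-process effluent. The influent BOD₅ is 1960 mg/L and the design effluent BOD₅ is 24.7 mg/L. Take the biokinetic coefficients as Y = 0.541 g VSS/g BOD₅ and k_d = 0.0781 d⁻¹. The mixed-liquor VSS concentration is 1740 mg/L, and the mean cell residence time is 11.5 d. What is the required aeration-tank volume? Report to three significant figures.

V ≈ 3520 m³

Steady-state biomass mass balance: V·X·(1 + k_d·θ_c) = Y·Q·(S₀ − S)·θ_c, so V = 0.541 × 966 × (1960 − 24.7) × 11.5 / [1740 × (1 + 0.0781 × 11.5)] = 1.16×10^7 / 3303 = 3522 m³.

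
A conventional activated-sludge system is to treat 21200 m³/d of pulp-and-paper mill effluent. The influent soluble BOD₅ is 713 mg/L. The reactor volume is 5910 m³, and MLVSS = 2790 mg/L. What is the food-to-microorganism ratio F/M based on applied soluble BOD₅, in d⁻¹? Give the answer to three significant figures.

Food-to-microorganism ratio F/M = Q S₀ / (V X) = 21200 × 713 / (5910 × 2790) = 0.9167 d⁻¹.

F/M ≈ 0.917 d⁻¹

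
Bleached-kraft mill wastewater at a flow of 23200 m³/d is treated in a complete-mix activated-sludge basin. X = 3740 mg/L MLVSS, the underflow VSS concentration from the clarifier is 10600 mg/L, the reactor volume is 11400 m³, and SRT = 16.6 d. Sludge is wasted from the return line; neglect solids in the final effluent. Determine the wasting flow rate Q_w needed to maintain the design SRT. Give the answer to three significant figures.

Q_w ≈ 242 m³/d

Wasting from the return line (neglecting effluent solids): Q_w = V·X / (θ_c·X_r) = 11400 × 3740 / (16.6 × 10600) = 242.3 m³/d.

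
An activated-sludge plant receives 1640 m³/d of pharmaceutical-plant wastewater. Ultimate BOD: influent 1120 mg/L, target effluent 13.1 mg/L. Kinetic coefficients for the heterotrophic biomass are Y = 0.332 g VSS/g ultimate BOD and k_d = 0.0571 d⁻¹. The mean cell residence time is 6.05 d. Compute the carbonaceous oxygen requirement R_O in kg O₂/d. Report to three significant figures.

R_O ≈ 1180 kg O₂/d

Y_obs = Y / (1 + k_d θ_c) = 0.332 / (1 + 0.0571 × 6.05) = 0.332 / 1.345 = 0.2468.
Mass of ultimate BOD removed per day: Q(S₀ − S) = 1640 × 1107 g/m³ = 1815 kg/d.
P_X = Y_obs·Q·(S₀ − S) = 0.2468 × 1815 = 447.9 kg VSS/d.
Carbonaceous O₂ demand = substrate oxidised − cell-mass equivalent = 1815 − 1.42 × 447.9 = 1179 kg O₂/d.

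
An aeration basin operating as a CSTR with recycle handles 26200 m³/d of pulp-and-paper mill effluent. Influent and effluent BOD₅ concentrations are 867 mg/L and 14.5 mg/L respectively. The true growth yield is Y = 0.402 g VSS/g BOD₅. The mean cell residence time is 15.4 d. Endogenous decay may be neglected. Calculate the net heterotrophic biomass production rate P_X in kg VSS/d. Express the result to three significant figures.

P_X ≈ 8980 kg VSS/d

With endogenous decay neglected, the observed yield equals the true yield: Y_obs = Y = 0.402 g VSS/g BOD₅.
Q·(S₀ − S) = 26200 × (867 − 14.5) × 10⁻³ = 22336 kg/d removed.
So the net sludge growth is P_X = 0.4020 × 22336 = 8979 kg VSS/d.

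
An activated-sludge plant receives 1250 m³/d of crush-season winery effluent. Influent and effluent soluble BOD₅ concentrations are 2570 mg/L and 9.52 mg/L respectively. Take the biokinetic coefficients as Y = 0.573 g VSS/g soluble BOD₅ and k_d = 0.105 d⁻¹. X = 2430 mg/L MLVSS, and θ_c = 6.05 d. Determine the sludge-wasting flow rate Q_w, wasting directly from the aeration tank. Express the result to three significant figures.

Q_w ≈ 462 m³/d

Rearranging the biomass balance for a CMAS with decay, V = Y·Q·ΔS·θ_c / [X·(1+k_d θ_c)] = 0.573 × 1250 × (2570 − 9.52) × 6.05 / [2430 × (1 + 0.105 × 6.05)] = 1.11×10^7 / 3974 = 2792 m³.
For wasting at MLVSS concentration, Q_w = V/θ_c = 2792/6.05 = 461.5 m³/d.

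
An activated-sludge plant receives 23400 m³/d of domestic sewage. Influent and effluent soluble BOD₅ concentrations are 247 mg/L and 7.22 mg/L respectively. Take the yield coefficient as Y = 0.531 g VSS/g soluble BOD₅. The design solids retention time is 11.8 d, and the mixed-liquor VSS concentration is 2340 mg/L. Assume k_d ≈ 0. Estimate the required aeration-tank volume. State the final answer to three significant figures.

V ≈ 15000 m³

Biomass mass balance (decay neglected): V·X = Y·Q·(S₀ − S)·θ_c, so V = 0.531 × 23400 × (247 − 7.22) × 11.8 / 2340 = 15024 m³.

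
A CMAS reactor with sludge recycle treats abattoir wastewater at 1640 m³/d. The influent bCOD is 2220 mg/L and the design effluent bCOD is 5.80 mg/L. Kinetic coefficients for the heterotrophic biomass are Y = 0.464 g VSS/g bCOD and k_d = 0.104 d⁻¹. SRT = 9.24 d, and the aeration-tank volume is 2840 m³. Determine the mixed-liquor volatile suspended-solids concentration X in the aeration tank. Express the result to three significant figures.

X = Y·Q·ΔS·θ_c / [V·(1 + k_d θ_c)] = 0.464 × 1640 × (2220 − 5.80) × 9.24 / [2840 × (1 + 0.104 × 9.24)] = 2796 mg/L.

X ≈ 2800 mg/L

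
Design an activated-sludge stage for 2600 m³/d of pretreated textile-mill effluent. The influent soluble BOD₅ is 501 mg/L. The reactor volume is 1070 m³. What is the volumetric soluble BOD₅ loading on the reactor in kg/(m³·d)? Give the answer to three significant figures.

Applied soluble BOD₅ load per unit volume = Q·S₀/V = (2600 × 501/1000)/1070 = 1.217 kg soluble BOD₅·m⁻³·d⁻¹.

L_v ≈ 1.22 kg soluble BOD₅/(m³·d)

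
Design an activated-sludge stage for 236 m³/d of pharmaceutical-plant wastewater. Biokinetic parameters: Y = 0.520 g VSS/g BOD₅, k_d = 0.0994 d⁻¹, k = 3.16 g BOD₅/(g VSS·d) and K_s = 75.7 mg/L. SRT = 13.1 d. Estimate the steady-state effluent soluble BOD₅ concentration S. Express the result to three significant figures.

S ≈ 9.07 mg/L

For a completely mixed reactor with recycle the Lawrence–McCarty relation gives S = K_s·(1 + k_d·θ_c) / [θ_c·(Y·k − k_d) − 1] = 75.7 × (1 + 0.0994 × 13.1) / [13.1 × (0.520 × 3.16 − 0.0994) − 1] = 174.3 / 19.22 = 9.065 mg/L.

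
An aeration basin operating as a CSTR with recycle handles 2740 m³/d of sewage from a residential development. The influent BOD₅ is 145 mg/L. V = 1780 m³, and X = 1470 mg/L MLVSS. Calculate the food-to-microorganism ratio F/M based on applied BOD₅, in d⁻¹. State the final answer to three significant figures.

F/M ≈ 0.152 d⁻¹

F/M = Q·S₀ / (V·X) = 2740 × 145 / (1780 × 1470) = 0.1518 g BOD₅·(g VSS·d)⁻¹.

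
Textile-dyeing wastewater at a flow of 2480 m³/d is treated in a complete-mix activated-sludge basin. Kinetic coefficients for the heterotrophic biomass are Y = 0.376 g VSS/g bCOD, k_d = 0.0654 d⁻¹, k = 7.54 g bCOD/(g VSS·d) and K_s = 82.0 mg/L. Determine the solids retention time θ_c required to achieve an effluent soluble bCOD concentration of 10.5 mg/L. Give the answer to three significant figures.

At the target effluent, Y k S/(K_s+S) = 0.376×7.54×10.5/92.50 = 0.3218 d⁻¹.
1/θ_c = 0.3218 − 0.0654 = 0.2564 d⁻¹, so θ_c = 3.900 d.

θ_c ≈ 3.90 d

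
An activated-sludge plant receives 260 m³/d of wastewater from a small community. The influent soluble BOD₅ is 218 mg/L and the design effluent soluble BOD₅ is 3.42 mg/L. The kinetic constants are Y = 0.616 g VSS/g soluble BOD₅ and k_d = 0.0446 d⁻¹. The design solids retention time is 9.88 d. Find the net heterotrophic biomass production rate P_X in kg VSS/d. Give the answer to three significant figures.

Correct the yield for decay: Y_obs = Y/(1 + k_d θ_c) = 0.616 / (1 + 0.0446 × 9.88) = 0.616 / 1.441 = 0.4276.
ΔS = 218 − 3.42 = 214.6 mg/L, so the substrate removal rate is 260 × 214.6/1000 = 55.79 kg soluble BOD₅/d.
P_X = Y_obs · Q(S₀ − S) = 0.4276 × 55.79 = 23.86 kg VSS/d.

P_X ≈ 23.9 kg VSS/d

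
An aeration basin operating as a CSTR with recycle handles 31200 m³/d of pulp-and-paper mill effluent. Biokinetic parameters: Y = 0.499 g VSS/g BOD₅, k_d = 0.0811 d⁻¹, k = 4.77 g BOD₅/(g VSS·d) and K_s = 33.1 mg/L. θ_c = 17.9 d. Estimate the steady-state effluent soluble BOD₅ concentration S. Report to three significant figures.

S ≈ 2.02 mg/L

For a completely mixed reactor with recycle the Lawrence–McCarty relation gives S = K_s·(1 + k_d·θ_c) / [θ_c·(Y·k − k_d) − 1] = 33.1 × (1 + 0.0811 × 17.9) / [17.9 × (0.499 × 4.77 − 0.0811) − 1] = 81.15 / 40.15 = 2.021 mg/L.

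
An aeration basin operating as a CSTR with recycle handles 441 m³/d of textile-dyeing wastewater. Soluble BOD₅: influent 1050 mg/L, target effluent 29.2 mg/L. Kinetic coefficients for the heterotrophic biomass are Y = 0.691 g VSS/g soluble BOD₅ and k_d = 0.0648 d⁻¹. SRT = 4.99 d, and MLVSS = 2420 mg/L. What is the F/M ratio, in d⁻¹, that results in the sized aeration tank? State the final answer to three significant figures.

F/M ≈ 0.395 d⁻¹

Rearranging the biomass balance for a CMAS with decay, V = Y·Q·ΔS·θ_c / [X·(1+k_d θ_c)] = 0.691 × 441 × (1050 − 29.2) × 4.99 / [2420 × (1 + 0.0648 × 4.99)] = 1.55×10^6 / 3203 = 484.7 m³.
Food-to-microorganism ratio F/M = Q S₀ / (V X) = 441 × 1050 / (484.7 × 2420) = 0.3948 d⁻¹.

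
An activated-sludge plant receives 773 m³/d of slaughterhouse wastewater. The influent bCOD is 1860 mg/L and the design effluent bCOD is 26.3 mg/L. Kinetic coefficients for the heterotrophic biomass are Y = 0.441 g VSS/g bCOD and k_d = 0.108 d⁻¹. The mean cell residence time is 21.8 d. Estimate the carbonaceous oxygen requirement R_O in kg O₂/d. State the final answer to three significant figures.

Observed yield with endogenous decay: Y_obs = Y / (1 + k_d·θ_c) = 0.441 / (1 + 0.108 × 21.8) = 0.441 / 3.354 = 0.1315 g VSS/g bCOD.
ΔS = 1860 − 26.3 = 1834 mg/L, so the substrate removal rate is 773 × 1834/1000 = 1417 kg bCOD/d.
P_X = Y_obs·Q·(S₀ − S) = 0.1315 × 1417 = 186.4 kg VSS/d.
Carbonaceous O₂ demand = substrate oxidised − cell-mass equivalent = 1417 − 1.42 × 186.4 = 1153 kg O₂/d.

R_O ≈ 1150 kg O₂/d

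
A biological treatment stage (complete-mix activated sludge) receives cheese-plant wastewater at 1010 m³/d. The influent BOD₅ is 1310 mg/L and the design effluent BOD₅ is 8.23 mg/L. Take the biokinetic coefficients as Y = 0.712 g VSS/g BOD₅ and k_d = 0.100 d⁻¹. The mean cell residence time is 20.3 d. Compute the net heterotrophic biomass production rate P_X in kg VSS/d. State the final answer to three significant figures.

The observed yield is Y_obs = Y/(1 + k_d·θ_c) = 0.712 / (1 + 0.100 × 20.3) = 0.712 / 3.030 = 0.2350 g VSS per g BOD₅ removed.
Q·(S₀ − S) = 1010 × (1310 − 8.23) × 10⁻³ = 1315 kg/d removed.
Net biomass production P_X = Y_obs × Q·(S₀ − S) = 0.2350 × 1315 = 309.0 kg VSS/d.

P_X ≈ 309 kg VSS/d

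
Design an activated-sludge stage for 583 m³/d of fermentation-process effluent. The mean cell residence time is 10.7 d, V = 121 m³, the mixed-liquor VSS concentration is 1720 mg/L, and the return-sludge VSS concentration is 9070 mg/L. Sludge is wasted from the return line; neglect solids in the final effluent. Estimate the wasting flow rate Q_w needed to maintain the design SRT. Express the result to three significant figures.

Q_w ≈ 2.14 m³/d

Q_w = (V·X)/(θ_c X_r) = 121.0 × 1720 / (10.7 × 9070) = 2.144 m³/d.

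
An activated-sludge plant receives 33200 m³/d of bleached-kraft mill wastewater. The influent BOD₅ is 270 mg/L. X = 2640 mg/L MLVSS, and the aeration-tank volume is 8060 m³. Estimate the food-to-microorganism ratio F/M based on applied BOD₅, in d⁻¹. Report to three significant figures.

F/M = applied load / biomass = Q·S₀/(V·X) = 33200 × 270 / (8060 × 2640) = 0.4213 d⁻¹.

F/M ≈ 0.421 d⁻¹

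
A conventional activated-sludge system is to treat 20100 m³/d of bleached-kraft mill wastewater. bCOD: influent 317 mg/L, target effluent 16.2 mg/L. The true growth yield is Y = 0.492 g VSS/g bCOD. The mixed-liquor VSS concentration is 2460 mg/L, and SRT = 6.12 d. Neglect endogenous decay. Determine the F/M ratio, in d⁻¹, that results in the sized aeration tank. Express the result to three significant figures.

F/M ≈ 0.350 d⁻¹

V·X = Y·Q·ΔS·θ_c gives V = 0.492 × 20100 × (317 − 16.2) × 6.12 / 2460 = 7400 m³.
F/M = applied load / biomass = Q·S₀/(V·X) = 20100 × 317 / (7400 × 2460) = 0.3500 d⁻¹.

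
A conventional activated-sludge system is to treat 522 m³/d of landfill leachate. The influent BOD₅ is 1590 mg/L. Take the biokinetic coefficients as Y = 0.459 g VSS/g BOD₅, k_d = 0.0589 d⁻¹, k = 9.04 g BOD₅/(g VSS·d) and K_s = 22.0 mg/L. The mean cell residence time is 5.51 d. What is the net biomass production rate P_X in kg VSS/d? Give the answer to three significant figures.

P_X ≈ 287 kg VSS/d

For a completely mixed reactor with recycle the Lawrence–McCarty relation gives S = K_s·(1 + k_d·θ_c) / [θ_c·(Y·k − k_d) − 1] = 22.0 × (1 + 0.0589 × 5.51) / [5.51 × (0.459 × 9.04 − 0.0589) − 1] = 29.14 / 21.54 = 1.353 mg/L.
Correct the yield for decay: Y_obs = Y/(1 + k_d θ_c) = 0.459 / (1 + 0.0589 × 5.51) = 0.459 / 1.325 = 0.3465.
Q·(S₀ − S) = 522 × (1590 − 1.35) × 10⁻³ = 829.3 kg/d removed.
Biomass produced: P_X = Y_obs·Q·ΔS = 0.3465 × 829.3 ≈ 287.4 kg VSS/d.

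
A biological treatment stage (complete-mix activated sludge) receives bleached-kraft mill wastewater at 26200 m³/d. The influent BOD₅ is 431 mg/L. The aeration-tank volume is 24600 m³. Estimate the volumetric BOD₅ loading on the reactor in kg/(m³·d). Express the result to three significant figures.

L_v ≈ 0.459 kg BOD₅/(m³·d)

Volumetric loading L_v = Q·S₀ / V = 26200 × 431 g/m³ / 24600 m³ = 459.0 g/(m³·d) = 0.4590 kg BOD₅/(m³·d).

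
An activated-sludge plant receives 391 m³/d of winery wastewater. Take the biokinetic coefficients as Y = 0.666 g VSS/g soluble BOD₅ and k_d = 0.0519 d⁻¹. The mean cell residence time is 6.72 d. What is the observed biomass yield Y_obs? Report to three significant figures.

Y_obs ≈ 0.494 g VSS/g soluble BOD₅

The observed yield is Y_obs = Y/(1 + k_d·θ_c) = 0.666 / (1 + 0.0519 × 6.72) = 0.666 / 1.349 = 0.4938 g VSS per g soluble BOD₅ removed.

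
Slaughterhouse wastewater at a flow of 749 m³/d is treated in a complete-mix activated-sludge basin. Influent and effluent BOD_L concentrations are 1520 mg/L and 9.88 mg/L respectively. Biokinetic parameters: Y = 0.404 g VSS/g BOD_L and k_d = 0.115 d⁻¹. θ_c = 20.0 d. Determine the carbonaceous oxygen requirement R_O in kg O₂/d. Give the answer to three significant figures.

R_O ≈ 934 kg O₂/d

Y_obs = Y / (1 + k_d θ_c) = 0.404 / (1 + 0.115 × 20.0) = 0.404 / 3.300 = 0.1224.
Mass of BOD_L removed per day: Q(S₀ − S) = 749 × 1510 g/m³ = 1131 kg/d.
Biomass synthesised: P_X = Y_obs × 1131 = 138.5 kg VSS/d.
R_O = Q·ΔS − 1.42 P_X = 1131 − 196.6 = 934.5 kg O₂/d.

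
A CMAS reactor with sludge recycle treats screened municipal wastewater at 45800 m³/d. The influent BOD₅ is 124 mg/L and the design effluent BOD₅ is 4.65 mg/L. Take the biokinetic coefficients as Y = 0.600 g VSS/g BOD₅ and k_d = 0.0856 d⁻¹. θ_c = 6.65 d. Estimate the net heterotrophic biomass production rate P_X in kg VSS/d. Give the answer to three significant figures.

The observed yield is Y_obs = Y/(1 + k_d·θ_c) = 0.600 / (1 + 0.0856 × 6.65) = 0.600 / 1.569 = 0.3824 g VSS per g BOD₅ removed.
ΔS = 124 − 4.65 = 119.3 mg/L, so the substrate removal rate is 45800 × 119.3/1000 = 5466 kg BOD₅/d.
So the net sludge growth is P_X = 0.3824 × 5466 = 2090 kg VSS/d.

P_X ≈ 2090 kg VSS/d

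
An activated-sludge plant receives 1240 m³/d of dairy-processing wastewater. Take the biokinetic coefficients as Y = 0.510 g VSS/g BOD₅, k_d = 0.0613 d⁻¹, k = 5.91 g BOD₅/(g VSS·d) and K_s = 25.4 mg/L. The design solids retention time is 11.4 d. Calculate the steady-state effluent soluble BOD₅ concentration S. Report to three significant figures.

For a completely mixed reactor with recycle the Lawrence–McCarty relation gives S = K_s·(1 + k_d·θ_c) / [θ_c·(Y·k − k_d) − 1] = 25.4 × (1 + 0.0613 × 11.4) / [11.4 × (0.510 × 5.91 − 0.0613) − 1] = 43.15 / 32.66 = 1.321 mg/L.

S ≈ 1.32 mg/L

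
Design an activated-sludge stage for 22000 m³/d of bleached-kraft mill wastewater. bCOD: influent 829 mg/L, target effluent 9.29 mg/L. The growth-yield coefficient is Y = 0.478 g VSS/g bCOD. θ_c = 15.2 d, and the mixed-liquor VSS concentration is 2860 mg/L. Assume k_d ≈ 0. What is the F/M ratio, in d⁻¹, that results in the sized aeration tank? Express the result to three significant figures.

V·X = Y·Q·ΔS·θ_c gives V = 0.478 × 22000 × (829 − 9.29) × 15.2 / 2860 = 45813 m³.
Food-to-microorganism ratio F/M = Q S₀ / (V X) = 22000 × 829 / (45813 × 2860) = 0.1392 d⁻¹.

F/M ≈ 0.139 d⁻¹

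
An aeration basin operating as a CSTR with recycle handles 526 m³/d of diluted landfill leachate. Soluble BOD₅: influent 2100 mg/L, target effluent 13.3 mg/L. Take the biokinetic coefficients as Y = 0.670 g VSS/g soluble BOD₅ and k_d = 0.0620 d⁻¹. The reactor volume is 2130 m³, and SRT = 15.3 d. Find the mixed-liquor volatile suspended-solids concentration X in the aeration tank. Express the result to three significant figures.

X ≈ 2710 mg/L

X = Y·Q·ΔS·θ_c / [V·(1 + k_d θ_c)] = 0.670 × 526 × (2100 − 13.3) × 15.3 / [2130 × (1 + 0.0620 × 15.3)] = 2711 mg/L.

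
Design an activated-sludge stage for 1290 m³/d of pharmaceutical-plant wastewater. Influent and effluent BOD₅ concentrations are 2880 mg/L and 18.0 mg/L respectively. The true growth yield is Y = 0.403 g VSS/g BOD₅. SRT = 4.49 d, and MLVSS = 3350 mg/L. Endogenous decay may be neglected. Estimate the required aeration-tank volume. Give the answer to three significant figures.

V ≈ 1990 m³

With k_d = 0 the design equation reduces to V = Y Q (S₀−S) θ_c / X = 0.403 × 1290 × (2880 − 18.0) × 4.49 / 3350 = 1994 m³.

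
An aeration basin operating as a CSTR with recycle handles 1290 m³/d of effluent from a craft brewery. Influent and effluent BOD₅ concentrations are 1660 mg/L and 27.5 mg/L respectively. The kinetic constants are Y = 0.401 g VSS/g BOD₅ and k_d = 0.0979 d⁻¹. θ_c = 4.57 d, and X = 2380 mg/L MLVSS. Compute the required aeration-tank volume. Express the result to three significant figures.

Steady-state biomass mass balance: V·X·(1 + k_d·θ_c) = Y·Q·(S₀ − S)·θ_c, so V = 0.401 × 1290 × (1660 − 27.5) × 4.57 / [2380 × (1 + 0.0979 × 4.57)] = 3.86×10^6 / 3445 = 1120 m³.

V ≈ 1120 m³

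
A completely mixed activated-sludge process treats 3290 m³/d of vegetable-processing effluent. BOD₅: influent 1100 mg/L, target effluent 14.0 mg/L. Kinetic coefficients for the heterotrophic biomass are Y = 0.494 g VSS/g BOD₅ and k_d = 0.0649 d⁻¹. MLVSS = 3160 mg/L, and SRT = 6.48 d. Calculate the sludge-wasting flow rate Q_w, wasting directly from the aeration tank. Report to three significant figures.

Q_w ≈ 393 m³/d

Rearranging the biomass balance for a CMAS with decay, V = Y·Q·ΔS·θ_c / [X·(1+k_d θ_c)] = 0.494 × 3290 × (1100 − 14.0) × 6.48 / [3160 × (1 + 0.0649 × 6.48)] = 1.14×10^7 / 4489 = 2548 m³.
For wasting at MLVSS concentration, Q_w = V/θ_c = 2548/6.48 = 393.2 m³/d.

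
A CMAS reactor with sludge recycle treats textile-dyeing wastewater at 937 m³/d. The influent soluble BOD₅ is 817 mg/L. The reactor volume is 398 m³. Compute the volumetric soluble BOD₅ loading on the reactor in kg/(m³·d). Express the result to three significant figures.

Volumetric loading L_v = Q·S₀ / V = 937 × 817 g/m³ / 398.0 m³ = 1923 g/(m³·d) = 1.923 kg soluble BOD₅/(m³·d).

L_v ≈ 1.92 kg soluble BOD₅/(m³·d)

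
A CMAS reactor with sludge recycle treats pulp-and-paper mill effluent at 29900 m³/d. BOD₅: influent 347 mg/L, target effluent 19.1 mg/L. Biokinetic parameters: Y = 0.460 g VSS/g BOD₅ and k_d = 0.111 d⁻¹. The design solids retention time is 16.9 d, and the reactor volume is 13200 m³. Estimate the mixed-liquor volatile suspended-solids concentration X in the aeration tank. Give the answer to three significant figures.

From V·X·(1 + k_d·θ_c) = Y·Q·(S₀ − S)·θ_c: X = 0.460 × 29900 × (347 − 19.1) × 16.9 / [13200 × (1 + 0.111 × 16.9)] = 2008 mg/L.

X ≈ 2010 mg/L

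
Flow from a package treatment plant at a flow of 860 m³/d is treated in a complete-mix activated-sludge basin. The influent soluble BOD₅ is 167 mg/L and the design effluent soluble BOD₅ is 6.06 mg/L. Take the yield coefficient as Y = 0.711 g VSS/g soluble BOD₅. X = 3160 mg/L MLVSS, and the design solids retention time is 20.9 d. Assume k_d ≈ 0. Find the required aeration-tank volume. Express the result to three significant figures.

V ≈ 651 m³

V·X = Y·Q·ΔS·θ_c gives V = 0.711 × 860 × (167 − 6.06) × 20.9 / 3160 = 650.9 m³.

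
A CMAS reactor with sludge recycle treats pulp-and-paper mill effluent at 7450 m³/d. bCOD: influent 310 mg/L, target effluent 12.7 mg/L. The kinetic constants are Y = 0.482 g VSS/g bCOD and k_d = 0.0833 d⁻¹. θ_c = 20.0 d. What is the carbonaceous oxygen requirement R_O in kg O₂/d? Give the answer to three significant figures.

Y_obs = Y / (1 + k_d θ_c) = 0.482 / (1 + 0.0833 × 20.0) = 0.482 / 2.666 = 0.1808.
Mass of bCOD removed per day: Q(S₀ − S) = 7450 × 297.3 g/m³ = 2215 kg/d.
Net sludge production P_X = 0.1808 × 2215 = 400.4 kg VSS/d.
Carbonaceous O₂ demand = substrate oxidised − cell-mass equivalent = 2215 − 1.42 × 400.4 = 1646 kg O₂/d.

R_O ≈ 1650 kg O₂/d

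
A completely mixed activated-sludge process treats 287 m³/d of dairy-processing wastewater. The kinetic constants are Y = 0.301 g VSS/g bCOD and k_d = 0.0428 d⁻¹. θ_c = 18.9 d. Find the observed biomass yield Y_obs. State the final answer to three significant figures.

The observed yield is Y_obs = Y/(1 + k_d·θ_c) = 0.301 / (1 + 0.0428 × 18.9) = 0.301 / 1.809 = 0.1664 g VSS per g bCOD removed.

Y_obs ≈ 0.166 g VSS/g bCOD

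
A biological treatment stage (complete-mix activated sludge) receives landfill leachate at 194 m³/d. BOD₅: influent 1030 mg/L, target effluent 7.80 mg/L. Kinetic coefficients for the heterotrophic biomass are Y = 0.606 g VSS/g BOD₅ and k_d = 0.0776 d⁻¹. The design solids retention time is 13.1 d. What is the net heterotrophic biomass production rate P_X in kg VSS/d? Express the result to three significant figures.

P_X ≈ 59.6 kg VSS/d

Correct the yield for decay: Y_obs = Y/(1 + k_d θ_c) = 0.606 / (1 + 0.0776 × 13.1) = 0.606 / 2.017 = 0.3005.
Mass of BOD₅ removed per day: Q(S₀ − S) = 194 × 1022 g/m³ = 198.3 kg/d.
Biomass produced: P_X = Y_obs·Q·ΔS = 0.3005 × 198.3 ≈ 59.59 kg VSS/d.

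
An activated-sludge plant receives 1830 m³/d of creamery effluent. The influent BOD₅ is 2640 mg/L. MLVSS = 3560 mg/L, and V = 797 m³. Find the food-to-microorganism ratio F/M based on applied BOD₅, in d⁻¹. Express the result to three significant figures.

F/M ≈ 1.70 d⁻¹

Food-to-microorganism ratio F/M = Q S₀ / (V X) = 1830 × 2640 / (797.0 × 3560) = 1.703 d⁻¹.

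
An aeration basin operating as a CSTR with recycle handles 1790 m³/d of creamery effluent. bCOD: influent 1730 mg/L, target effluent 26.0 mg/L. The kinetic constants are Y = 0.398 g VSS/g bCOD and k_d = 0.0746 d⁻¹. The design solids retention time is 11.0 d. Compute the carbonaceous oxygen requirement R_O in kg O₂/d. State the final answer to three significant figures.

Observed yield with endogenous decay: Y_obs = Y / (1 + k_d·θ_c) = 0.398 / (1 + 0.0746 × 11.0) = 0.398 / 1.821 = 0.2186 g VSS/g bCOD.
Substrate removed = Q·(S₀ − S) = 1790 m³/d × (1730 − 26.0) g/m³ = 3.05×10^6 g/d = 3050 kg/d.
P_X = Y_obs·Q·(S₀ − S) = 0.2186 × 3050 = 666.8 kg VSS/d.
R_O = Q·ΔS − 1.42 P_X = 3050 − 946.8 = 2103 kg O₂/d.

R_O ≈ 2100 kg O₂/d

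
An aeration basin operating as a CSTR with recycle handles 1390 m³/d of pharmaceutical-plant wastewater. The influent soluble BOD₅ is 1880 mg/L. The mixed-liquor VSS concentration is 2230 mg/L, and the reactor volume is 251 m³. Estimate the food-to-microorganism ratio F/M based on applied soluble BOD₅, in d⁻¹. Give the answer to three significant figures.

F/M = Q·S₀ / (V·X) = 1390 × 1880 / (251.0 × 2230) = 4.669 g soluble BOD₅·(g VSS·d)⁻¹.

F/M ≈ 4.67 d⁻¹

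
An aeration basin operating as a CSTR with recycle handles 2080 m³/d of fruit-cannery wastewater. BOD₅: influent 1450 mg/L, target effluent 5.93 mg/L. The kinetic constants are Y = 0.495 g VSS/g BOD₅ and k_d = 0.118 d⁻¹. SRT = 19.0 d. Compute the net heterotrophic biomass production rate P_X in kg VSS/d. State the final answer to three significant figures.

Y_obs = Y / (1 + k_d θ_c) = 0.495 / (1 + 0.118 × 19.0) = 0.495 / 3.242 = 0.1527.
Mass of BOD₅ removed per day: Q(S₀ − S) = 2080 × 1444 g/m³ = 3004 kg/d.
Net biomass production P_X = Y_obs × Q·(S₀ − S) = 0.1527 × 3004 = 458.6 kg VSS/d.

P_X ≈ 459 kg VSS/d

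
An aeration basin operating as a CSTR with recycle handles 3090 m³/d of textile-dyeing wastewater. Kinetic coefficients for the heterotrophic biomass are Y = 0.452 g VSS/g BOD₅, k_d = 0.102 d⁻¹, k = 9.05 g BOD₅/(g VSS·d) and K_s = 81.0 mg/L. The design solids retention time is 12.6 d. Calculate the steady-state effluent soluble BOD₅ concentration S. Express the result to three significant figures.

S ≈ 3.76 mg/L

For a completely mixed reactor with recycle the Lawrence–McCarty relation gives S = K_s·(1 + k_d·θ_c) / [θ_c·(Y·k − k_d) − 1] = 81.0 × (1 + 0.102 × 12.6) / [12.6 × (0.452 × 9.05 − 0.102) − 1] = 185.1 / 49.26 = 3.758 mg/L.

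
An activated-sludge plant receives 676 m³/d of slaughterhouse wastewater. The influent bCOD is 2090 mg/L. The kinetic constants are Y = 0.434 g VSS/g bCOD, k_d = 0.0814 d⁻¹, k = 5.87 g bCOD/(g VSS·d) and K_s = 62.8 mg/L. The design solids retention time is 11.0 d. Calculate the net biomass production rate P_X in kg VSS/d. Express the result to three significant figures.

P_X ≈ 323 kg VSS/d

From the Monod/SRT balance for a CMAS, S = K_s·(1+k_d θ_c)/[θ_c·(Y k − k_d) − 1] = 62.8 × (1 + 0.0814 × 11.0) / [11.0 × (0.434 × 5.87 − 0.0814) − 1] = 119.0 / 26.13 = 4.556 mg/L.
The observed yield is Y_obs = Y/(1 + k_d·θ_c) = 0.434 / (1 + 0.0814 × 11.0) = 0.434 / 1.895 = 0.2290 g VSS per g bCOD removed.
ΔS = 2090 − 4.56 = 2085 mg/L, so the substrate removal rate is 676 × 2085/1000 = 1410 kg bCOD/d.
So the net sludge growth is P_X = 0.2290 × 1410 = 322.8 kg VSS/d.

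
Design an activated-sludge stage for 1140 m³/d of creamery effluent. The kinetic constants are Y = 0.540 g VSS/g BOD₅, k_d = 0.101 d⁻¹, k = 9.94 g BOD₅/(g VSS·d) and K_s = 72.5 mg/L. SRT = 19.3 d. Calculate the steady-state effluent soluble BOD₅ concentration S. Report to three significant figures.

S ≈ 2.12 mg/L

For a completely mixed reactor with recycle the Lawrence–McCarty relation gives S = K_s·(1 + k_d·θ_c) / [θ_c·(Y·k − k_d) − 1] = 72.5 × (1 + 0.101 × 19.3) / [19.3 × (0.540 × 9.94 − 0.101) − 1] = 213.8 / 100.6 = 2.125 mg/L.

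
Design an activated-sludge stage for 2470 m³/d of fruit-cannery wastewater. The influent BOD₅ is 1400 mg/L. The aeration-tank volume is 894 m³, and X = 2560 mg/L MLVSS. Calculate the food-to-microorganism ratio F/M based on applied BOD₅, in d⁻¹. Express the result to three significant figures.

F/M ≈ 1.51 d⁻¹

F/M = Q·S₀ / (V·X) = 2470 × 1400 / (894.0 × 2560) = 1.511 g BOD₅·(g VSS·d)⁻¹.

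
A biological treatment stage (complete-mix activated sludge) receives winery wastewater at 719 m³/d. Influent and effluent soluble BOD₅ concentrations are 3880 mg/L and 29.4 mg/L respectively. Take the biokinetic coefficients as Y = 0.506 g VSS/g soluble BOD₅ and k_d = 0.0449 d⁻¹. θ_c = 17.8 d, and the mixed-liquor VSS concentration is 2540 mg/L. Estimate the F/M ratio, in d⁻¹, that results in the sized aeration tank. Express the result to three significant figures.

F/M ≈ 0.201 d⁻¹

From the SRT design equation V = Y Q (S₀−S) θ_c / [X (1 + k_d θ_c)] = 0.506 × 719 × (3880 − 29.4) × 17.8 / [2540 × (1 + 0.0449 × 17.8)] = 2.49×10^7 / 4570 = 5456 m³.
F/M = Q·S₀ / (V·X) = 719 × 3880 / (5456 × 2540) = 0.2013 g soluble BOD₅·(g VSS·d)⁻¹.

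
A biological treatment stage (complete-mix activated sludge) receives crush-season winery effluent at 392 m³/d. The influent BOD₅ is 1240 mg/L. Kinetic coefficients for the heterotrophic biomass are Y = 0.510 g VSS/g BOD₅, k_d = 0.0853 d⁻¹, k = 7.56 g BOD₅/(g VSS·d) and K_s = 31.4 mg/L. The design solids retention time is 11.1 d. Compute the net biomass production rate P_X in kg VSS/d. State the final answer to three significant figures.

For a completely mixed reactor with recycle the Lawrence–McCarty relation gives S = K_s·(1 + k_d·θ_c) / [θ_c·(Y·k − k_d) − 1] = 31.4 × (1 + 0.0853 × 11.1) / [11.1 × (0.510 × 7.56 − 0.0853) − 1] = 61.13 / 40.85 = 1.496 mg/L.
Y_obs = Y / (1 + k_d θ_c) = 0.510 / (1 + 0.0853 × 11.1) = 0.510 / 1.947 = 0.2620.
Q·(S₀ − S) = 392 × (1240 − 1.50) × 10⁻³ = 485.5 kg/d removed.
Biomass produced: P_X = Y_obs·Q·ΔS = 0.2620 × 485.5 ≈ 127.2 kg VSS/d.

P_X ≈ 127 kg VSS/d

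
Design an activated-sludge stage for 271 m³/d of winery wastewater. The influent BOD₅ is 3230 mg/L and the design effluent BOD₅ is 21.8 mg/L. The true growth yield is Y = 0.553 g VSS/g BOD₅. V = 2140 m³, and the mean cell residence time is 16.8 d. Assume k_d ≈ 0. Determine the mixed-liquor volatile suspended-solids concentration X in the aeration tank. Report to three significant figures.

From V·X = Y·Q·(S₀ − S)·θ_c (decay neglected): X = 0.553 × 271 × (3230 − 21.8) × 16.8 / 2140 = 3774 mg/L.

X ≈ 3770 mg/L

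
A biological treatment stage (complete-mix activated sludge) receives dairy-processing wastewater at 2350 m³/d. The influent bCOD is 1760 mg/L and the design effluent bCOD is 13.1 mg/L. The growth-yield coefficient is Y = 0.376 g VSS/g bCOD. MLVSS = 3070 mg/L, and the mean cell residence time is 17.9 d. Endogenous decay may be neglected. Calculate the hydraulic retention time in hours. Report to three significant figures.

Biomass mass balance (decay neglected): V·X = Y·Q·(S₀ − S)·θ_c, so V = 0.376 × 2350 × (1760 − 13.1) × 17.9 / 3070 = 9000 m³.
Hydraulic retention time τ = V/Q = 9000 / 2350 = 3.830 d = 91.91 h.

τ ≈ 91.9 h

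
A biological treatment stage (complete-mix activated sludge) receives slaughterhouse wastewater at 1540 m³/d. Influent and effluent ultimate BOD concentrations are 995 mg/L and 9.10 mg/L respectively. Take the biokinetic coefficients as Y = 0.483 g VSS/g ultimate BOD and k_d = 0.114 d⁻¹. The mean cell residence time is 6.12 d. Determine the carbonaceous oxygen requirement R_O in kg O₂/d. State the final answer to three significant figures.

R_O ≈ 905 kg O₂/d

Observed yield with endogenous decay: Y_obs = Y / (1 + k_d·θ_c) = 0.483 / (1 + 0.114 × 6.12) = 0.483 / 1.698 = 0.2845 g VSS/g ultimate BOD.
ΔS = 995 − 9.10 = 985.9 mg/L, so the substrate removal rate is 1540 × 985.9/1000 = 1518 kg ultimate BOD/d.
Biomass synthesised: P_X = Y_obs × 1518 = 432.0 kg VSS/d.
Carbonaceous O₂ demand = substrate oxidised − cell-mass equivalent = 1518 − 1.42 × 432.0 = 904.9 kg O₂/d.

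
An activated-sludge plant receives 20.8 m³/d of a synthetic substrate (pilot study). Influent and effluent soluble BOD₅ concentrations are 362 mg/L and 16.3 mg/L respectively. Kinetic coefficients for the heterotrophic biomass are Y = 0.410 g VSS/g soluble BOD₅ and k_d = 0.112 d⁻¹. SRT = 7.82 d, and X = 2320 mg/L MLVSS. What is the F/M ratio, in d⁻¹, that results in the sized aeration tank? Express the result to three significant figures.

Rearranging the biomass balance for a CMAS with decay, V = Y·Q·ΔS·θ_c / [X·(1+k_d θ_c)] = 0.410 × 20.8 × (362 − 16.3) × 7.82 / [2320 × (1 + 0.112 × 7.82)] = 2.31×10^4 / 4352 = 5.297 m³.
F/M = applied load / biomass = Q·S₀/(V·X) = 20.8 × 362 / (5.297 × 2320) = 0.6127 d⁻¹.

F/M ≈ 0.613 d⁻¹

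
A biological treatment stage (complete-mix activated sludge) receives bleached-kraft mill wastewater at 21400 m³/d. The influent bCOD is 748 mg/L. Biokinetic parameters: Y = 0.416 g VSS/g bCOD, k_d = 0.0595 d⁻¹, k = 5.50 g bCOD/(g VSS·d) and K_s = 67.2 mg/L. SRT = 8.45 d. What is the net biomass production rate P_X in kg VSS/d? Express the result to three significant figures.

From the Monod/SRT balance for a CMAS, S = K_s·(1+k_d θ_c)/[θ_c·(Y k − k_d) − 1] = 67.2 × (1 + 0.0595 × 8.45) / [8.45 × (0.416 × 5.50 − 0.0595) − 1] = 101.0 / 17.83 = 5.664 mg/L.
Correct the yield for decay: Y_obs = Y/(1 + k_d θ_c) = 0.416 / (1 + 0.0595 × 8.45) = 0.416 / 1.503 = 0.2768.
Mass of bCOD removed per day: Q(S₀ − S) = 21400 × 742.3 g/m³ = 15886 kg/d.
P_X = Y_obs · Q(S₀ − S) = 0.2768 × 15886 = 4398 kg VSS/d.

P_X ≈ 4400 kg VSS/d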